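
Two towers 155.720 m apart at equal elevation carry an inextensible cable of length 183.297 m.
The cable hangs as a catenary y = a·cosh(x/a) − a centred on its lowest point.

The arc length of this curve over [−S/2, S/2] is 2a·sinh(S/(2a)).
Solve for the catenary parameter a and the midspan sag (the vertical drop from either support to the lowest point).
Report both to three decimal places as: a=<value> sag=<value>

a=77.463 sag=42.537

seed: a₀ = √(S³/(24(L−S))) = √(155.720³/(24·27.577)) = 75.533127
iter 1: u=1.030806  f(a)=+1.503e+00  f'(a)=-8.108e-01  a ← 75.533127 − (+1.503e+00/-8.108e-01) = 77.386549
iter 2: u=1.006118  f(a)=+5.709e-02  f'(a)=-7.502e-01  a ← 77.386549 − (+5.709e-02/-7.502e-01) = 77.462643
iter 3: u=1.005130  f(a)=+8.960e-05  f'(a)=-7.479e-01  a ← 77.462643 − (+8.960e-05/-7.479e-01) = 77.462763
iter 4: u=1.005128  f(a)=+2.215e-10  f'(a)=-7.479e-01  a ← 77.462763 − (+2.215e-10/-7.479e-01) = 77.462763
iter 5: u=1.005128  f(a)=+0.000e+00  f'(a)=-7.479e-01  a ← 77.462763 − (+0.000e+00/-7.479e-01) = 77.462763
converged: |Δa| < 1e-12 after 5 iterations
sag = a·(cosh(S/(2a)) − 1) = 77.462763·(cosh(1.005128) − 1) = 42.536934
T_max/T_min = cosh(S/(2a)) = 1.549128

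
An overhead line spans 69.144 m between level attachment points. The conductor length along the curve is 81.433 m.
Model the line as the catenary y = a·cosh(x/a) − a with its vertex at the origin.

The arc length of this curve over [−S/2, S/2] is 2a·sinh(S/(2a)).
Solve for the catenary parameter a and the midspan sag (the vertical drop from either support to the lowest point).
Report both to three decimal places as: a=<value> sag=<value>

seed: a₀ = √(S³/(24(L−S))) = √(69.144³/(24·12.289)) = 33.478644
iter 1: u=1.032658  f(a)=+6.721e-01  f'(a)=-8.155e-01  a ← 33.478644 − (+6.721e-01/-8.155e-01) = 34.302863
iter 2: u=1.007846  f(a)=+2.562e-02  f'(a)=-7.544e-01  a ← 34.302863 − (+2.562e-02/-7.544e-01) = 34.336827
iter 3: u=1.006849  f(a)=+4.050e-05  f'(a)=-7.520e-01  a ← 34.336827 − (+4.050e-05/-7.520e-01) = 34.336881
iter 4: u=1.006847  f(a)=+1.015e-10  f'(a)=-7.520e-01  a ← 34.336881 − (+1.015e-10/-7.520e-01) = 34.336881
iter 5: u=1.006847  f(a)=+1.421e-14  f'(a)=-7.520e-01  a ← 34.336881 − (+1.421e-14/-7.520e-01) = 34.336881
converged: |Δa| < 1e-12 after 5 iterations
sag = a·(cosh(S/(2a)) − 1) = 34.336881·(cosh(1.006847) − 1) = 18.925252
T_max/T_min = cosh(S/(2a)) = 1.551164

a=34.337 sag=18.925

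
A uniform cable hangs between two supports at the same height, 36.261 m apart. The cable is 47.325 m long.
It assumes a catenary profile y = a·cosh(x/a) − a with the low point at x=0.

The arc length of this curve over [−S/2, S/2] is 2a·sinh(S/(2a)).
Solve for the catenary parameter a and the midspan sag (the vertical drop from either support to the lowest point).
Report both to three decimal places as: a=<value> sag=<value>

seed: a₀ = √(S³/(24(L−S))) = √(36.261³/(24·11.064)) = 13.399789
iter 1: u=1.353044  f(a)=+1.058e+00  f'(a)=-1.974e+00  a ← 13.399789 − (+1.058e+00/-1.974e+00) = 13.935741
iter 2: u=1.301007  f(a)=+6.679e-02  f'(a)=-1.732e+00  a ← 13.935741 − (+6.679e-02/-1.732e+00) = 13.974302
iter 3: u=1.297417  f(a)=+3.058e-04  f'(a)=-1.716e+00  a ← 13.974302 − (+3.058e-04/-1.716e+00) = 13.974480
iter 4: u=1.297401  f(a)=+6.476e-09  f'(a)=-1.716e+00  a ← 13.974480 − (+6.476e-09/-1.716e+00) = 13.974480
iter 5: u=1.297401  f(a)=+1.421e-14  f'(a)=-1.716e+00  a ← 13.974480 − (+1.421e-14/-1.716e+00) = 13.974480
converged: |Δa| < 1e-12 after 5 iterations
sag = a·(cosh(S/(2a)) − 1) = 13.974480·(cosh(1.297401) − 1) = 13.506422
T_max/T_min = cosh(S/(2a)) = 1.966506

a=13.974 sag=13.506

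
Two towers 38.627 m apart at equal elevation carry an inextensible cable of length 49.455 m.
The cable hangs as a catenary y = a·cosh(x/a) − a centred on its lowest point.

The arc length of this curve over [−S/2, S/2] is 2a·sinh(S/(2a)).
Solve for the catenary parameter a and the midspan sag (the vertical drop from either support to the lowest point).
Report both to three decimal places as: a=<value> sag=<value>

a=15.482 sag=13.692

seed: a₀ = √(S³/(24(L−S))) = √(38.627³/(24·10.828)) = 14.892127
iter 1: u=1.296893  f(a)=+9.479e-01  f'(a)=-1.714e+00  a ← 14.892127 − (+9.479e-01/-1.714e+00) = 15.445199
iter 2: u=1.250453  f(a)=+5.537e-02  f'(a)=-1.519e+00  a ← 15.445199 − (+5.537e-02/-1.519e+00) = 15.481647
iter 3: u=1.247509  f(a)=+2.148e-04  f'(a)=-1.507e+00  a ← 15.481647 − (+2.148e-04/-1.507e+00) = 15.481789
iter 4: u=1.247498  f(a)=+3.261e-09  f'(a)=-1.507e+00  a ← 15.481789 − (+3.261e-09/-1.507e+00) = 15.481789
iter 5: u=1.247498  f(a)=+1.421e-14  f'(a)=-1.507e+00  a ← 15.481789 − (+1.421e-14/-1.507e+00) = 15.481789
converged: |Δa| < 1e-12 after 5 iterations
sag = a·(cosh(S/(2a)) − 1) = 15.481789·(cosh(1.247498) − 1) = 13.692430
T_max/T_min = cosh(S/(2a)) = 1.884422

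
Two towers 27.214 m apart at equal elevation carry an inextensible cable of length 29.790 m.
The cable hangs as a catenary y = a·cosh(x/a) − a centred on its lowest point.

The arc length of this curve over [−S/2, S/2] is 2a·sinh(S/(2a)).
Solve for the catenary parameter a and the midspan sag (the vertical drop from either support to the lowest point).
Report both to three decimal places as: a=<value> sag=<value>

a=18.306 sag=5.294

seed: a₀ = √(S³/(24(L−S))) = √(27.214³/(24·2.576)) = 18.055521
iter 1: u=0.753620  f(a)=+7.415e-02  f'(a)=-3.019e-01  a ← 18.055521 − (+7.415e-02/-3.019e-01) = 18.301142
iter 2: u=0.743506  f(a)=+1.540e-03  f'(a)=-2.895e-01  a ← 18.301142 − (+1.540e-03/-2.895e-01) = 18.306463
iter 3: u=0.743289  f(a)=+6.958e-07  f'(a)=-2.892e-01  a ← 18.306463 − (+6.958e-07/-2.892e-01) = 18.306465
iter 4: u=0.743289  f(a)=+1.386e-13  f'(a)=-2.892e-01  a ← 18.306465 − (+1.386e-13/-2.892e-01) = 18.306465
converged: |Δa| < 1e-12 after 4 iterations
sag = a·(cosh(S/(2a)) − 1) = 18.306465·(cosh(0.743289) − 1) = 5.294122
T_max/T_min = cosh(S/(2a)) = 1.289194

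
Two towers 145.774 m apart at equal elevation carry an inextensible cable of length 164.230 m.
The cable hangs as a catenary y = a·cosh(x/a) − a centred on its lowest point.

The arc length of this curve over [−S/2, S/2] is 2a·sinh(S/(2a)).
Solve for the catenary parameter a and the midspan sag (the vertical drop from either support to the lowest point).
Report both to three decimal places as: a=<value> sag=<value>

seed: a₀ = √(S³/(24(L−S))) = √(145.774³/(24·18.456)) = 83.626842
iter 1: u=0.871574  f(a)=+7.138e-01  f'(a)=-4.758e-01  a ← 83.626842 − (+7.138e-01/-4.758e-01) = 85.126943
iter 2: u=0.856215  f(a)=+1.966e-02  f'(a)=-4.500e-01  a ← 85.126943 − (+1.966e-02/-4.500e-01) = 85.170635
iter 3: u=0.855776  f(a)=+1.585e-05  f'(a)=-4.492e-01  a ← 85.170635 − (+1.585e-05/-4.492e-01) = 85.170670
iter 4: u=0.855776  f(a)=+1.035e-11  f'(a)=-4.492e-01  a ← 85.170670 − (+1.035e-11/-4.492e-01) = 85.170670
converged: |Δa| < 1e-12 after 4 iterations
sag = a·(cosh(S/(2a)) − 1) = 85.170670·(cosh(0.855776) − 1) = 33.137894
T_max/T_min = cosh(S/(2a)) = 1.389076

a=85.171 sag=33.138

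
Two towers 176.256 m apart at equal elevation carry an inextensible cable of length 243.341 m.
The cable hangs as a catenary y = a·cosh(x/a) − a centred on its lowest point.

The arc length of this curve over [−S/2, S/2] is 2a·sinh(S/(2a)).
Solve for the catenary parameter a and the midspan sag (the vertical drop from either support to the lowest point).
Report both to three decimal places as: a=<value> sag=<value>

seed: a₀ = √(S³/(24(L−S))) = √(176.256³/(24·67.085)) = 58.317317
iter 1: u=1.511181  f(a)=+8.090e+00  f'(a)=-2.871e+00  a ← 58.317317 − (+8.090e+00/-2.871e+00) = 61.135337
iter 2: u=1.441523  f(a)=+6.234e-01  f'(a)=-2.444e+00  a ← 61.135337 − (+6.234e-01/-2.444e+00) = 61.390397
iter 3: u=1.435534  f(a)=+4.384e-03  f'(a)=-2.410e+00  a ← 61.390397 − (+4.384e-03/-2.410e+00) = 61.392216
iter 4: u=1.435491  f(a)=+2.202e-07  f'(a)=-2.409e+00  a ← 61.392216 − (+2.202e-07/-2.409e+00) = 61.392216
iter 5: u=1.435491  f(a)=-5.684e-14  f'(a)=-2.409e+00  a ← 61.392216 − (-5.684e-14/-2.409e+00) = 61.392216
converged: |Δa| < 1e-12 after 5 iterations
sag = a·(cosh(S/(2a)) − 1) = 61.392216·(cosh(1.435491) − 1) = 74.889532
T_max/T_min = cosh(S/(2a)) = 2.219854

a=61.392 sag=74.890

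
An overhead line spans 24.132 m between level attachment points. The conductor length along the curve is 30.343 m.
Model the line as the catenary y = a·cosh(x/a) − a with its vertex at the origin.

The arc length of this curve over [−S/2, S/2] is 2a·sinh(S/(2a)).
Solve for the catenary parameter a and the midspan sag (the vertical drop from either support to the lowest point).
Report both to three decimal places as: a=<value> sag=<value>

seed: a₀ = √(S³/(24(L−S))) = √(24.132³/(24·6.211)) = 9.709650
iter 1: u=1.242681  f(a)=+4.976e-01  f'(a)=-1.488e+00  a ← 9.709650 − (+4.976e-01/-1.488e+00) = 10.044021
iter 2: u=1.201312  f(a)=+2.686e-02  f'(a)=-1.331e+00  a ← 10.044021 − (+2.686e-02/-1.331e+00) = 10.064195
iter 3: u=1.198904  f(a)=+8.814e-05  f'(a)=-1.323e+00  a ← 10.064195 − (+8.814e-05/-1.323e+00) = 10.064261
iter 4: u=1.198896  f(a)=+9.560e-10  f'(a)=-1.323e+00  a ← 10.064261 − (+9.560e-10/-1.323e+00) = 10.064261
iter 5: u=1.198896  f(a)=-3.553e-15  f'(a)=-1.323e+00  a ← 10.064261 − (-3.553e-15/-1.323e+00) = 10.064261
converged: |Δa| < 1e-12 after 5 iterations
sag = a·(cosh(S/(2a)) − 1) = 10.064261·(cosh(1.198896) − 1) = 8.141885
T_max/T_min = cosh(S/(2a)) = 1.808990

a=10.064 sag=8.142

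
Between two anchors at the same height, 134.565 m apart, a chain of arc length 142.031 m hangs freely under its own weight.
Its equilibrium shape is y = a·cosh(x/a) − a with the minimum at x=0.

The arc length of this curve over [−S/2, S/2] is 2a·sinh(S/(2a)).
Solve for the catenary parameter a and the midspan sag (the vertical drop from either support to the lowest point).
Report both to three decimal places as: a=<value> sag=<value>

a=117.572 sag=19.783

seed: a₀ = √(S³/(24(L−S))) = √(134.565³/(24·7.466)) = 116.613427
iter 1: u=0.576970  f(a)=+1.253e-01  f'(a)=-1.324e-01  a ← 116.613427 − (+1.253e-01/-1.324e-01) = 117.559775
iter 2: u=0.572326  f(a)=+1.541e-03  f'(a)=-1.291e-01  a ← 117.559775 − (+1.541e-03/-1.291e-01) = 117.571711
iter 3: u=0.572268  f(a)=+2.398e-07  f'(a)=-1.291e-01  a ← 117.571711 − (+2.398e-07/-1.291e-01) = 117.571713
iter 4: u=0.572268  f(a)=+0.000e+00  f'(a)=-1.291e-01  a ← 117.571713 − (+0.000e+00/-1.291e-01) = 117.571713
converged: |Δa| < 1e-12 after 4 iterations
sag = a·(cosh(S/(2a)) − 1) = 117.571713·(cosh(0.572268) − 1) = 19.782970
T_max/T_min = cosh(S/(2a)) = 1.168263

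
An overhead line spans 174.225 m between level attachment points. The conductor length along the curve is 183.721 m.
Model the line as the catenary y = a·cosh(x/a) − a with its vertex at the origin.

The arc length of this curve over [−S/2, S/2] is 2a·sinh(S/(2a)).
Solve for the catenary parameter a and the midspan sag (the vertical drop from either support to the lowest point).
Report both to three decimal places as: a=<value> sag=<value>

a=153.562 sag=25.378

seed: a₀ = √(S³/(24(L−S))) = √(174.225³/(24·9.496)) = 152.331506
iter 1: u=0.571861  f(a)=+1.565e-01  f'(a)=-1.288e-01  a ← 152.331506 − (+1.565e-01/-1.288e-01) = 153.546455
iter 2: u=0.567336  f(a)=+1.892e-03  f'(a)=-1.257e-01  a ← 153.546455 − (+1.892e-03/-1.257e-01) = 153.561506
iter 3: u=0.567281  f(a)=+2.840e-07  f'(a)=-1.257e-01  a ← 153.561506 − (+2.840e-07/-1.257e-01) = 153.561508
iter 4: u=0.567281  f(a)=+0.000e+00  f'(a)=-1.257e-01  a ← 153.561508 − (+0.000e+00/-1.257e-01) = 153.561508
converged: |Δa| < 1e-12 after 4 iterations
sag = a·(cosh(S/(2a)) − 1) = 153.561508·(cosh(0.567281) − 1) = 25.378393
T_max/T_min = cosh(S/(2a)) = 1.165265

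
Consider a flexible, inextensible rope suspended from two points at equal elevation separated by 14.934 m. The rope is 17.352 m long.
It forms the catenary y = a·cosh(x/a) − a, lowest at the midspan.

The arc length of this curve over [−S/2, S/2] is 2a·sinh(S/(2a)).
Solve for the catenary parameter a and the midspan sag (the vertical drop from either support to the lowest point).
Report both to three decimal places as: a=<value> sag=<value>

a=7.753 sag=3.882

seed: a₀ = √(S³/(24(L−S))) = √(14.934³/(24·2.418)) = 7.575834
iter 1: u=0.985634  f(a)=+1.202e-01  f'(a)=-7.025e-01  a ← 7.575834 − (+1.202e-01/-7.025e-01) = 7.746932
iter 2: u=0.963865  f(a)=+4.193e-03  f'(a)=-6.543e-01  a ← 7.746932 − (+4.193e-03/-6.543e-01) = 7.753340
iter 3: u=0.963069  f(a)=+5.510e-06  f'(a)=-6.526e-01  a ← 7.753340 − (+5.510e-06/-6.526e-01) = 7.753349
iter 4: u=0.963068  f(a)=+9.539e-12  f'(a)=-6.526e-01  a ← 7.753349 − (+9.539e-12/-6.526e-01) = 7.753349
iter 5: u=0.963068  f(a)=+0.000e+00  f'(a)=-6.526e-01  a ← 7.753349 − (+0.000e+00/-6.526e-01) = 7.753349
converged: |Δa| < 1e-12 after 5 iterations
sag = a·(cosh(S/(2a)) − 1) = 7.753349·(cosh(0.963068) − 1) = 3.882260
T_max/T_min = cosh(S/(2a)) = 1.500720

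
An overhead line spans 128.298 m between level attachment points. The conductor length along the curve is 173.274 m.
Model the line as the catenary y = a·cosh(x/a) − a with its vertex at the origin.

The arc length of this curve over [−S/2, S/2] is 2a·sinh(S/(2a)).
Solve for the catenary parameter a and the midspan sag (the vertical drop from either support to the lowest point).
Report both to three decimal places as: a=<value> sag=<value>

seed: a₀ = √(S³/(24(L−S))) = √(128.298³/(24·44.976)) = 44.231717
iter 1: u=1.450294  f(a)=+4.974e+00  f'(a)=-2.495e+00  a ← 44.231717 − (+4.974e+00/-2.495e+00) = 46.225431
iter 2: u=1.387743  f(a)=+3.561e-01  f'(a)=-2.149e+00  a ← 46.225431 − (+3.561e-01/-2.149e+00) = 46.391098
iter 3: u=1.382787  f(a)=+2.136e-03  f'(a)=-2.124e+00  a ← 46.391098 − (+2.136e-03/-2.124e+00) = 46.392104
iter 4: u=1.382757  f(a)=+7.786e-08  f'(a)=-2.123e+00  a ← 46.392104 − (+7.786e-08/-2.123e+00) = 46.392104
iter 5: u=1.382757  f(a)=-2.842e-14  f'(a)=-2.123e+00  a ← 46.392104 − (-2.842e-14/-2.123e+00) = 46.392104
converged: |Δa| < 1e-12 after 5 iterations
sag = a·(cosh(S/(2a)) − 1) = 46.392104·(cosh(1.382757) − 1) = 51.884023
T_max/T_min = cosh(S/(2a)) = 2.118380

a=46.392 sag=51.884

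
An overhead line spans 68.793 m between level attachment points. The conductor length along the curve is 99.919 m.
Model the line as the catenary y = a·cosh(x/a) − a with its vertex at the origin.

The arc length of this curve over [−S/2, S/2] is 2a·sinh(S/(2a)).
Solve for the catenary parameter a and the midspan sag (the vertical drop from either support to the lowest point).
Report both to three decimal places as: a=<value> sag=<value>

seed: a₀ = √(S³/(24(L−S))) = √(68.793³/(24·31.126)) = 20.876087
iter 1: u=1.647651  f(a)=+4.509e+00  f'(a)=-3.874e+00  a ← 20.876087 − (+4.509e+00/-3.874e+00) = 22.039880
iter 2: u=1.560648  f(a)=+4.045e-01  f'(a)=-3.207e+00  a ← 22.039880 − (+4.045e-01/-3.207e+00) = 22.165988
iter 3: u=1.551769  f(a)=+3.964e-03  f'(a)=-3.145e+00  a ← 22.165988 − (+3.964e-03/-3.145e+00) = 22.167248
iter 4: u=1.551681  f(a)=+3.890e-07  f'(a)=-3.144e+00  a ← 22.167248 − (+3.890e-07/-3.144e+00) = 22.167248
iter 5: u=1.551681  f(a)=+1.421e-14  f'(a)=-3.144e+00  a ← 22.167248 − (+1.421e-14/-3.144e+00) = 22.167248
converged: |Δa| < 1e-12 after 5 iterations
sag = a·(cosh(S/(2a)) − 1) = 22.167248·(cosh(1.551681) − 1) = 32.489302
T_max/T_min = cosh(S/(2a)) = 2.465644

a=22.167 sag=32.489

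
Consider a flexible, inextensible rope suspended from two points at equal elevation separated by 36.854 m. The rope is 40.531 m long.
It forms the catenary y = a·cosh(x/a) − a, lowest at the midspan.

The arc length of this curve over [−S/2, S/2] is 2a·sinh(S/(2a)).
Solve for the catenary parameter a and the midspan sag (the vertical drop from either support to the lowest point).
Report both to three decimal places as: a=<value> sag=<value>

seed: a₀ = √(S³/(24(L−S))) = √(36.854³/(24·3.677)) = 23.816312
iter 1: u=0.773713  f(a)=+1.116e-01  f'(a)=-3.277e-01  a ← 23.816312 − (+1.116e-01/-3.277e-01) = 24.157028
iter 2: u=0.762801  f(a)=+2.441e-03  f'(a)=-3.135e-01  a ← 24.157028 − (+2.441e-03/-3.135e-01) = 24.164814
iter 3: u=0.762555  f(a)=+1.225e-06  f'(a)=-3.132e-01  a ← 24.164814 − (+1.225e-06/-3.132e-01) = 24.164818
iter 4: u=0.762555  f(a)=+3.197e-13  f'(a)=-3.132e-01  a ← 24.164818 − (+3.197e-13/-3.132e-01) = 24.164818
converged: |Δa| < 1e-12 after 4 iterations
sag = a·(cosh(S/(2a)) − 1) = 24.164818·(cosh(0.762555) − 1) = 7.372920
T_max/T_min = cosh(S/(2a)) = 1.305110

a=24.165 sag=7.373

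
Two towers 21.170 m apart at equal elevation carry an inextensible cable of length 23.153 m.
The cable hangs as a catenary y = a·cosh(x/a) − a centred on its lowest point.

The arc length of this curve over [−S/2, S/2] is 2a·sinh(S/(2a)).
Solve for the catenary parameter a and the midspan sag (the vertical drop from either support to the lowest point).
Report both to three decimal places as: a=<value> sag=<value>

a=14.314 sag=4.095

seed: a₀ = √(S³/(24(L−S))) = √(21.170³/(24·1.983)) = 14.119337
iter 1: u=0.749681  f(a)=+5.648e-02  f'(a)=-2.970e-01  a ← 14.119337 − (+5.648e-02/-2.970e-01) = 14.309493
iter 2: u=0.739719  f(a)=+1.161e-03  f'(a)=-2.849e-01  a ← 14.309493 − (+1.161e-03/-2.849e-01) = 14.313569
iter 3: u=0.739508  f(a)=+5.137e-07  f'(a)=-2.846e-01  a ← 14.313569 − (+5.137e-07/-2.846e-01) = 14.313571
iter 4: u=0.739508  f(a)=+9.948e-14  f'(a)=-2.846e-01  a ← 14.313571 − (+9.948e-14/-2.846e-01) = 14.313571
converged: |Δa| < 1e-12 after 4 iterations
sag = a·(cosh(S/(2a)) − 1) = 14.313571·(cosh(0.739508) − 1) = 4.095494
T_max/T_min = cosh(S/(2a)) = 1.286127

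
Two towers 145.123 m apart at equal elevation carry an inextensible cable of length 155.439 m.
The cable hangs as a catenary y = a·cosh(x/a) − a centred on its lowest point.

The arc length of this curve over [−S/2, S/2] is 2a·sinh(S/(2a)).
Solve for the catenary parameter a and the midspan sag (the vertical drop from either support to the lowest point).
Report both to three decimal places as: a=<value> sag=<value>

seed: a₀ = √(S³/(24(L−S))) = √(145.123³/(24·10.316)) = 111.107425
iter 1: u=0.653075  f(a)=+2.222e-01  f'(a)=-1.937e-01  a ← 111.107425 − (+2.222e-01/-1.937e-01) = 112.254553
iter 2: u=0.646401  f(a)=+3.489e-03  f'(a)=-1.877e-01  a ← 112.254553 − (+3.489e-03/-1.877e-01) = 112.273140
iter 3: u=0.646294  f(a)=+8.902e-07  f'(a)=-1.876e-01  a ← 112.273140 − (+8.902e-07/-1.876e-01) = 112.273145
iter 4: u=0.646294  f(a)=+5.684e-14  f'(a)=-1.876e-01  a ← 112.273145 − (+5.684e-14/-1.876e-01) = 112.273145
converged: |Δa| < 1e-12 after 4 iterations
sag = a·(cosh(S/(2a)) − 1) = 112.273145·(cosh(0.646294) − 1) = 24.275673
T_max/T_min = cosh(S/(2a)) = 1.216220

a=112.273 sag=24.276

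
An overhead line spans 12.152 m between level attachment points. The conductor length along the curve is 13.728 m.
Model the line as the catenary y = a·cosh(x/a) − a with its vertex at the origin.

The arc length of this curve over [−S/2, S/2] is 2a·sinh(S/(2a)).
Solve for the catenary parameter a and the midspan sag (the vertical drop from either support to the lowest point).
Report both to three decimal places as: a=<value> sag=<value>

seed: a₀ = √(S³/(24(L−S))) = √(12.152³/(24·1.576)) = 6.887917
iter 1: u=0.882124  f(a)=+6.247e-02  f'(a)=-4.942e-01  a ← 6.887917 − (+6.247e-02/-4.942e-01) = 7.014309
iter 2: u=0.866229  f(a)=+1.761e-03  f'(a)=-4.667e-01  a ← 7.014309 − (+1.761e-03/-4.667e-01) = 7.018082
iter 3: u=0.865764  f(a)=+1.489e-06  f'(a)=-4.659e-01  a ← 7.018082 − (+1.489e-06/-4.659e-01) = 7.018085
iter 4: u=0.865763  f(a)=+1.068e-12  f'(a)=-4.659e-01  a ← 7.018085 − (+1.068e-12/-4.659e-01) = 7.018085
converged: |Δa| < 1e-12 after 4 iterations
sag = a·(cosh(S/(2a)) − 1) = 7.018085·(cosh(0.865763) − 1) = 2.798636
T_max/T_min = cosh(S/(2a)) = 1.398775

a=7.018 sag=2.799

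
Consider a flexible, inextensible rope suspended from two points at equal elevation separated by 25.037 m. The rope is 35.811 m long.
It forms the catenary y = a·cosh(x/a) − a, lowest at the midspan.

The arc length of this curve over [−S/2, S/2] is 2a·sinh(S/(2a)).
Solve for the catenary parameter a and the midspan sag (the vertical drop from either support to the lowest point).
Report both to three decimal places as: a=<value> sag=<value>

a=8.251 sag=11.464

seed: a₀ = √(S³/(24(L−S))) = √(25.037³/(24·10.774)) = 7.790751
iter 1: u=1.606841  f(a)=+1.480e+00  f'(a)=-3.549e+00  a ← 7.790751 − (+1.480e+00/-3.549e+00) = 8.207632
iter 2: u=1.525227  f(a)=+1.271e-01  f'(a)=-2.963e+00  a ← 8.207632 − (+1.271e-01/-2.963e+00) = 8.250505
iter 3: u=1.517301  f(a)=+1.131e-03  f'(a)=-2.911e+00  a ← 8.250505 − (+1.131e-03/-2.911e+00) = 8.250894
iter 4: u=1.517230  f(a)=+9.148e-08  f'(a)=-2.910e+00  a ← 8.250894 − (+9.148e-08/-2.910e+00) = 8.250894
iter 5: u=1.517230  f(a)=+0.000e+00  f'(a)=-2.910e+00  a ← 8.250894 − (+0.000e+00/-2.910e+00) = 8.250894
converged: |Δa| < 1e-12 after 5 iterations
sag = a·(cosh(S/(2a)) − 1) = 8.250894·(cosh(1.517230) − 1) = 11.464181
T_max/T_min = cosh(S/(2a)) = 2.389447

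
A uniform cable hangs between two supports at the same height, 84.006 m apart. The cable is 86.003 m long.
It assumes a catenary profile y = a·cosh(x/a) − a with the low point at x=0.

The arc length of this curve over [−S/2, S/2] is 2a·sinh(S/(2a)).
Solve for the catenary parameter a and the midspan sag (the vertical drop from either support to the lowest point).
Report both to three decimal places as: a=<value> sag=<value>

seed: a₀ = √(S³/(24(L−S))) = √(84.006³/(24·1.997)) = 111.216905
iter 1: u=0.377667  f(a)=+1.429e-02  f'(a)=-3.643e-02  a ← 111.216905 − (+1.429e-02/-3.643e-02) = 111.609210
iter 2: u=0.376340  f(a)=+7.597e-05  f'(a)=-3.604e-02  a ← 111.609210 − (+7.597e-05/-3.604e-02) = 111.611317
iter 3: u=0.376333  f(a)=+2.172e-09  f'(a)=-3.604e-02  a ← 111.611317 − (+2.172e-09/-3.604e-02) = 111.611317
iter 4: u=0.376333  f(a)=+0.000e+00  f'(a)=-3.604e-02  a ← 111.611317 − (+0.000e+00/-3.604e-02) = 111.611317
converged: |Δa| < 1e-12 after 4 iterations
sag = a·(cosh(S/(2a)) − 1) = 111.611317·(cosh(0.376333) − 1) = 7.997274
T_max/T_min = cosh(S/(2a)) = 1.071653

a=111.611 sag=7.997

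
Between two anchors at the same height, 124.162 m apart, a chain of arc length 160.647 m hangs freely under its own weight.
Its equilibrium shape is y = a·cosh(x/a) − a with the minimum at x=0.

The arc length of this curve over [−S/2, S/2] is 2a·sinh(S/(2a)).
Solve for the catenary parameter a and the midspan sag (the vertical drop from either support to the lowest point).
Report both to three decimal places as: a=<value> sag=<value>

seed: a₀ = √(S³/(24(L−S))) = √(124.162³/(24·36.485)) = 46.754159
iter 1: u=1.327818  f(a)=+3.355e+00  f'(a)=-1.854e+00  a ← 46.754159 − (+3.355e+00/-1.854e+00) = 48.563809
iter 2: u=1.278339  f(a)=+2.046e-01  f'(a)=-1.634e+00  a ← 48.563809 − (+2.046e-01/-1.634e+00) = 48.689031
iter 3: u=1.275051  f(a)=+8.705e-04  f'(a)=-1.620e+00  a ← 48.689031 − (+8.705e-04/-1.620e+00) = 48.689568
iter 4: u=1.275037  f(a)=+1.590e-08  f'(a)=-1.620e+00  a ← 48.689568 − (+1.590e-08/-1.620e+00) = 48.689568
iter 5: u=1.275037  f(a)=+0.000e+00  f'(a)=-1.620e+00  a ← 48.689568 − (+0.000e+00/-1.620e+00) = 48.689568
converged: |Δa| < 1e-12 after 5 iterations
sag = a·(cosh(S/(2a)) − 1) = 48.689568·(cosh(1.275037) − 1) = 45.238802
T_max/T_min = cosh(S/(2a)) = 1.929127

a=48.690 sag=45.239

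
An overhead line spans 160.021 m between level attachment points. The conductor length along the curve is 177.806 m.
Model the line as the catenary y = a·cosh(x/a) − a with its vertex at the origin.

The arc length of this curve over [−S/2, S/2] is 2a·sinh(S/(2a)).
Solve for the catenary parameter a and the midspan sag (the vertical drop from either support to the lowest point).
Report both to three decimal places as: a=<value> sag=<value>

seed: a₀ = √(S³/(24(L−S))) = √(160.021³/(24·17.785)) = 97.978980
iter 1: u=0.816609  f(a)=+6.025e-01  f'(a)=-3.878e-01  a ← 97.978980 − (+6.025e-01/-3.878e-01) = 99.532494
iter 2: u=0.803863  f(a)=+1.463e-02  f'(a)=-3.692e-01  a ← 99.532494 − (+1.463e-02/-3.692e-01) = 99.572117
iter 3: u=0.803543  f(a)=+9.100e-06  f'(a)=-3.687e-01  a ← 99.572117 − (+9.100e-06/-3.687e-01) = 99.572141
iter 4: u=0.803543  f(a)=+3.496e-12  f'(a)=-3.687e-01  a ← 99.572141 − (+3.496e-12/-3.687e-01) = 99.572141
converged: |Δa| < 1e-12 after 4 iterations
sag = a·(cosh(S/(2a)) − 1) = 99.572141·(cosh(0.803543) − 1) = 33.913269
T_max/T_min = cosh(S/(2a)) = 1.340590

a=99.572 sag=33.913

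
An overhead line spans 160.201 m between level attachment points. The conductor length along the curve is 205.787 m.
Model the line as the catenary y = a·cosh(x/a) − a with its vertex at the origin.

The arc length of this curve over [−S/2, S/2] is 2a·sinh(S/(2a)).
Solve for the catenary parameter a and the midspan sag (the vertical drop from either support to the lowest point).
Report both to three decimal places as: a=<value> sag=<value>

seed: a₀ = √(S³/(24(L−S))) = √(160.201³/(24·45.586)) = 61.302258
iter 1: u=1.306648  f(a)=+4.054e+00  f'(a)=-1.757e+00  a ← 61.302258 − (+4.054e+00/-1.757e+00) = 63.609118
iter 2: u=1.259261  f(a)=+2.400e-01  f'(a)=-1.555e+00  a ← 63.609118 − (+2.400e-01/-1.555e+00) = 63.763520
iter 3: u=1.256212  f(a)=+9.590e-04  f'(a)=-1.542e+00  a ← 63.763520 − (+9.590e-04/-1.542e+00) = 63.764142
iter 4: u=1.256200  f(a)=+1.544e-08  f'(a)=-1.542e+00  a ← 63.764142 − (+1.544e-08/-1.542e+00) = 63.764142
iter 5: u=1.256200  f(a)=+5.684e-14  f'(a)=-1.542e+00  a ← 63.764142 − (+5.684e-14/-1.542e+00) = 63.764142
converged: |Δa| < 1e-12 after 5 iterations
sag = a·(cosh(S/(2a)) − 1) = 63.764142·(cosh(1.256200) − 1) = 57.285179
T_max/T_min = cosh(S/(2a)) = 1.898392

a=63.764 sag=57.285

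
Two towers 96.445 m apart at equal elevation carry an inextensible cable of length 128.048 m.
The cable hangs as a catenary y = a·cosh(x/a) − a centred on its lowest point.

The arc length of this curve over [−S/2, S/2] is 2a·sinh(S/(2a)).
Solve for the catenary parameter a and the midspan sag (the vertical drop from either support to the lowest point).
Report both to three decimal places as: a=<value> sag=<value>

a=35.968 sag=37.467

seed: a₀ = √(S³/(24(L−S))) = √(96.445³/(24·31.603)) = 34.391396
iter 1: u=1.402168  f(a)=+3.256e+00  f'(a)=-2.225e+00  a ← 34.391396 − (+3.256e+00/-2.225e+00) = 35.854515
iter 2: u=1.344949  f(a)=+2.193e-01  f'(a)=-1.935e+00  a ← 35.854515 − (+2.193e-01/-1.935e+00) = 35.967866
iter 3: u=1.340711  f(a)=+1.154e-03  f'(a)=-1.915e+00  a ← 35.967866 − (+1.154e-03/-1.915e+00) = 35.968468
iter 4: u=1.340688  f(a)=+3.231e-08  f'(a)=-1.914e+00  a ← 35.968468 − (+3.231e-08/-1.914e+00) = 35.968468
iter 5: u=1.340688  f(a)=+0.000e+00  f'(a)=-1.914e+00  a ← 35.968468 − (+0.000e+00/-1.914e+00) = 35.968468
converged: |Δa| < 1e-12 after 5 iterations
sag = a·(cosh(S/(2a)) − 1) = 35.968468·(cosh(1.340688) − 1) = 37.467240
T_max/T_min = cosh(S/(2a)) = 2.041669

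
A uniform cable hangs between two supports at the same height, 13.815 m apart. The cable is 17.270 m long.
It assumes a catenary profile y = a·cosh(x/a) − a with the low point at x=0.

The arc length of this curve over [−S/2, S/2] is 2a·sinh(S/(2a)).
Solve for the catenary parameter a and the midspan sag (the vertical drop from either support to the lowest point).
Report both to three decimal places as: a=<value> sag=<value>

a=5.839 sag=4.585

seed: a₀ = √(S³/(24(L−S))) = √(13.815³/(24·3.455)) = 5.638930
iter 1: u=1.224966  f(a)=+2.687e-01  f'(a)=-1.419e+00  a ← 5.638930 − (+2.687e-01/-1.419e+00) = 5.828215
iter 2: u=1.185183  f(a)=+1.412e-02  f'(a)=-1.274e+00  a ← 5.828215 − (+1.412e-02/-1.274e+00) = 5.839301
iter 3: u=1.182933  f(a)=+4.380e-05  f'(a)=-1.266e+00  a ← 5.839301 − (+4.380e-05/-1.266e+00) = 5.839336
iter 4: u=1.182926  f(a)=+4.242e-10  f'(a)=-1.266e+00  a ← 5.839336 − (+4.242e-10/-1.266e+00) = 5.839336
iter 5: u=1.182926  f(a)=+0.000e+00  f'(a)=-1.266e+00  a ← 5.839336 − (+0.000e+00/-1.266e+00) = 5.839336
converged: |Δa| < 1e-12 after 5 iterations
sag = a·(cosh(S/(2a)) − 1) = 5.839336·(cosh(1.182926) − 1) = 4.584726
T_max/T_min = cosh(S/(2a)) = 1.785145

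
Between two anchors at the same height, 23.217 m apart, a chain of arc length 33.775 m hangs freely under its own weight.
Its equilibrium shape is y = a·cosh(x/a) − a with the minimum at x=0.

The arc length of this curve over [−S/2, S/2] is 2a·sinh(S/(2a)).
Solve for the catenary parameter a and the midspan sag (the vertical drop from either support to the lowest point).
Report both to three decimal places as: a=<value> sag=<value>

a=7.464 sag=10.999

seed: a₀ = √(S³/(24(L−S))) = √(23.217³/(24·10.558)) = 7.027692
iter 1: u=1.651823  f(a)=+1.538e+00  f'(a)=-3.909e+00  a ← 7.027692 − (+1.538e+00/-3.909e+00) = 7.421082
iter 2: u=1.564260  f(a)=+1.386e-01  f'(a)=-3.233e+00  a ← 7.421082 − (+1.386e-01/-3.233e+00) = 7.463934
iter 3: u=1.555279  f(a)=+1.371e-03  f'(a)=-3.170e+00  a ← 7.463934 − (+1.371e-03/-3.170e+00) = 7.464367
iter 4: u=1.555189  f(a)=+1.372e-07  f'(a)=-3.169e+00  a ← 7.464367 − (+1.372e-07/-3.169e+00) = 7.464367
iter 5: u=1.555189  f(a)=+0.000e+00  f'(a)=-3.169e+00  a ← 7.464367 − (+0.000e+00/-3.169e+00) = 7.464367
converged: |Δa| < 1e-12 after 5 iterations
sag = a·(cosh(S/(2a)) − 1) = 7.464367·(cosh(1.555189) − 1) = 10.999230
T_max/T_min = cosh(S/(2a)) = 2.473565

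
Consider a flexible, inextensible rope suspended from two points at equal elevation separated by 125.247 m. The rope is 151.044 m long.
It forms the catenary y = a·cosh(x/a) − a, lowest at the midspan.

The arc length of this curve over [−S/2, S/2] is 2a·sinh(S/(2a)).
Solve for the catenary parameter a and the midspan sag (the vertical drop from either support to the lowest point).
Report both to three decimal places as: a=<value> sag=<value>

seed: a₀ = √(S³/(24(L−S))) = √(125.247³/(24·25.797)) = 56.332727
iter 1: u=1.111672  f(a)=+1.642e+00  f'(a)=-1.034e+00  a ← 56.332727 − (+1.642e+00/-1.034e+00) = 57.920203
iter 2: u=1.081203  f(a)=+7.196e-02  f'(a)=-9.453e-01  a ← 57.920203 − (+7.196e-02/-9.453e-01) = 57.996321
iter 3: u=1.079784  f(a)=+1.523e-04  f'(a)=-9.413e-01  a ← 57.996321 − (+1.523e-04/-9.413e-01) = 57.996482
iter 4: u=1.079781  f(a)=+6.849e-10  f'(a)=-9.413e-01  a ← 57.996482 − (+6.849e-10/-9.413e-01) = 57.996482
iter 5: u=1.079781  f(a)=-2.842e-14  f'(a)=-9.413e-01  a ← 57.996482 − (-2.842e-14/-9.413e-01) = 57.996482
converged: |Δa| < 1e-12 after 5 iterations
sag = a·(cosh(S/(2a)) − 1) = 57.996482·(cosh(1.079781) − 1) = 37.225177
T_max/T_min = cosh(S/(2a)) = 1.641852

a=57.996 sag=37.225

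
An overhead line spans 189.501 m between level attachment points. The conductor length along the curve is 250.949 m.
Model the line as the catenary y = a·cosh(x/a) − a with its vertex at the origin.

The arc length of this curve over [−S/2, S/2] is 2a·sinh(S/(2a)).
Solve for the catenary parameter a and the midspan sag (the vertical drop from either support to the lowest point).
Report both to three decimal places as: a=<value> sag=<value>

seed: a₀ = √(S³/(24(L−S))) = √(189.501³/(24·61.448)) = 67.929397
iter 1: u=1.394838  f(a)=+6.262e+00  f'(a)=-2.187e+00  a ← 67.929397 − (+6.262e+00/-2.187e+00) = 70.793354
iter 2: u=1.338410  f(a)=+4.178e-01  f'(a)=-1.904e+00  a ← 70.793354 − (+4.178e-01/-1.904e+00) = 71.012830
iter 3: u=1.334273  f(a)=+2.154e-03  f'(a)=-1.884e+00  a ← 71.012830 − (+2.154e-03/-1.884e+00) = 71.013973
iter 4: u=1.334252  f(a)=+5.789e-08  f'(a)=-1.884e+00  a ← 71.013973 − (+5.789e-08/-1.884e+00) = 71.013973
iter 5: u=1.334252  f(a)=+2.842e-14  f'(a)=-1.884e+00  a ← 71.013973 − (+2.842e-14/-1.884e+00) = 71.013973
converged: |Δa| < 1e-12 after 5 iterations
sag = a·(cosh(S/(2a)) − 1) = 71.013973·(cosh(1.334252) − 1) = 73.162428
T_max/T_min = cosh(S/(2a)) = 2.030254

a=71.014 sag=73.162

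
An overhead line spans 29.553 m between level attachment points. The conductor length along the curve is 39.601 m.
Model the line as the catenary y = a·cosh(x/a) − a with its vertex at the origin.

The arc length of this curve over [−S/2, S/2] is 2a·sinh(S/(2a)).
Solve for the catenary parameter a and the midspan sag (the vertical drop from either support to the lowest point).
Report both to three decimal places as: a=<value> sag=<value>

seed: a₀ = √(S³/(24(L−S))) = √(29.553³/(24·10.048)) = 10.345630
iter 1: u=1.428284  f(a)=+1.076e+00  f'(a)=-2.369e+00  a ← 10.345630 − (+1.076e+00/-2.369e+00) = 10.799932
iter 2: u=1.368203  f(a)=+7.494e-02  f'(a)=-2.049e+00  a ← 10.799932 − (+7.494e-02/-2.049e+00) = 10.836502
iter 3: u=1.363586  f(a)=+4.236e-04  f'(a)=-2.026e+00  a ← 10.836502 − (+4.236e-04/-2.026e+00) = 10.836711
iter 4: u=1.363559  f(a)=+1.370e-08  f'(a)=-2.026e+00  a ← 10.836711 − (+1.370e-08/-2.026e+00) = 10.836711
iter 5: u=1.363559  f(a)=+0.000e+00  f'(a)=-2.026e+00  a ← 10.836711 − (+0.000e+00/-2.026e+00) = 10.836711
converged: |Δa| < 1e-12 after 5 iterations
sag = a·(cosh(S/(2a)) − 1) = 10.836711·(cosh(1.363559) − 1) = 11.735265
T_max/T_min = cosh(S/(2a)) = 2.082918

a=10.837 sag=11.735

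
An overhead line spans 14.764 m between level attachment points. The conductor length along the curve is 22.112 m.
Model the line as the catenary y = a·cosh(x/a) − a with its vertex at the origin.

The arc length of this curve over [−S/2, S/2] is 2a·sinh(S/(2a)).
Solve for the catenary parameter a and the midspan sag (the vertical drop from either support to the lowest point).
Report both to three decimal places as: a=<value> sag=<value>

seed: a₀ = √(S³/(24(L−S))) = √(14.764³/(24·7.348)) = 4.271849
iter 1: u=1.728057  f(a)=+1.178e+00  f'(a)=-4.583e+00  a ← 4.271849 − (+1.178e+00/-4.583e+00) = 4.528966
iter 2: u=1.629953  f(a)=+1.148e-01  f'(a)=-3.730e+00  a ← 4.528966 − (+1.148e-01/-3.730e+00) = 4.559735
iter 3: u=1.618954  f(a)=+1.348e-03  f'(a)=-3.643e+00  a ← 4.559735 − (+1.348e-03/-3.643e+00) = 4.560105
iter 4: u=1.618822  f(a)=+1.909e-07  f'(a)=-3.642e+00  a ← 4.560105 − (+1.909e-07/-3.642e+00) = 4.560105
iter 5: u=1.618822  f(a)=-3.553e-15  f'(a)=-3.642e+00  a ← 4.560105 − (-3.553e-15/-3.642e+00) = 4.560105
converged: |Δa| < 1e-12 after 5 iterations
sag = a·(cosh(S/(2a)) − 1) = 4.560105·(cosh(1.618822) − 1) = 7.399397
T_max/T_min = cosh(S/(2a)) = 2.622637

a=4.560 sag=7.399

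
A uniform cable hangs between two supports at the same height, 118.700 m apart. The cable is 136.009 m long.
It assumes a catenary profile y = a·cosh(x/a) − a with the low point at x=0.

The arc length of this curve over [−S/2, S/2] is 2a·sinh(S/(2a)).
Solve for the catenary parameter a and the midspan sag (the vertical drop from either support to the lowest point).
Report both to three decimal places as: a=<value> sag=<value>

seed: a₀ = √(S³/(24(L−S))) = √(118.700³/(24·17.309)) = 63.450415
iter 1: u=0.935376  f(a)=+7.732e-01  f'(a)=-5.948e-01  a ← 63.450415 − (+7.732e-01/-5.948e-01) = 64.750211
iter 2: u=0.916599  f(a)=+2.440e-02  f'(a)=-5.578e-01  a ← 64.750211 − (+2.440e-02/-5.578e-01) = 64.793945
iter 3: u=0.915981  f(a)=+2.605e-05  f'(a)=-5.566e-01  a ← 64.793945 − (+2.605e-05/-5.566e-01) = 64.793992
iter 4: u=0.915980  f(a)=+2.981e-11  f'(a)=-5.566e-01  a ← 64.793992 − (+2.981e-11/-5.566e-01) = 64.793992
converged: |Δa| < 1e-12 after 4 iterations
sag = a·(cosh(S/(2a)) − 1) = 64.793992·(cosh(0.915980) − 1) = 29.136160
T_max/T_min = cosh(S/(2a)) = 1.449674

a=64.794 sag=29.136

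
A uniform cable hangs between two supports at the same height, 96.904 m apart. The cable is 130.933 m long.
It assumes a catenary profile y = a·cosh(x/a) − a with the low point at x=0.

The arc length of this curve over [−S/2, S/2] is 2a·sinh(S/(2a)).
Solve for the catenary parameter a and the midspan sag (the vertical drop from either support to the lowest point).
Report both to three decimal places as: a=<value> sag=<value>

a=35.013 sag=39.228

seed: a₀ = √(S³/(24(L−S))) = √(96.904³/(24·34.029)) = 33.379693
iter 1: u=1.451541  f(a)=+3.770e+00  f'(a)=-2.502e+00  a ← 33.379693 − (+3.770e+00/-2.502e+00) = 34.886464
iter 2: u=1.388848  f(a)=+2.703e-01  f'(a)=-2.155e+00  a ← 34.886464 − (+2.703e-01/-2.155e+00) = 35.011893
iter 3: u=1.383873  f(a)=+1.627e-03  f'(a)=-2.129e+00  a ← 35.011893 − (+1.627e-03/-2.129e+00) = 35.012657
iter 4: u=1.383842  f(a)=+5.970e-08  f'(a)=-2.129e+00  a ← 35.012657 − (+5.970e-08/-2.129e+00) = 35.012657
iter 5: u=1.383842  f(a)=-5.684e-14  f'(a)=-2.129e+00  a ← 35.012657 − (-5.684e-14/-2.129e+00) = 35.012657
converged: |Δa| < 1e-12 after 5 iterations
sag = a·(cosh(S/(2a)) − 1) = 35.012657·(cosh(1.383842) − 1) = 39.228496
T_max/T_min = cosh(S/(2a)) = 2.120409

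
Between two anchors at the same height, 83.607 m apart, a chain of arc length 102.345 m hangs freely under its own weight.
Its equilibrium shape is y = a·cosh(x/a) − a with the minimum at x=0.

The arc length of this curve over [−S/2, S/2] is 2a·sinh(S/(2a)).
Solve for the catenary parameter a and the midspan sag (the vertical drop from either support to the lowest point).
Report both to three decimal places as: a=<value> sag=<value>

seed: a₀ = √(S³/(24(L−S))) = √(83.607³/(24·18.738)) = 36.049291
iter 1: u=1.159621  f(a)=+1.301e+00  f'(a)=-1.186e+00  a ← 36.049291 − (+1.301e+00/-1.186e+00) = 37.145993
iter 2: u=1.125384  f(a)=+6.173e-02  f'(a)=-1.076e+00  a ← 37.145993 − (+6.173e-02/-1.076e+00) = 37.203356
iter 3: u=1.123649  f(a)=+1.543e-04  f'(a)=-1.071e+00  a ← 37.203356 − (+1.543e-04/-1.071e+00) = 37.203500
iter 4: u=1.123644  f(a)=+9.694e-10  f'(a)=-1.071e+00  a ← 37.203500 − (+9.694e-10/-1.071e+00) = 37.203500
iter 5: u=1.123644  f(a)=-1.421e-14  f'(a)=-1.071e+00  a ← 37.203500 − (-1.421e-14/-1.071e+00) = 37.203500
converged: |Δa| < 1e-12 after 5 iterations
sag = a·(cosh(S/(2a)) − 1) = 37.203500·(cosh(1.123644) − 1) = 26.063594
T_max/T_min = cosh(S/(2a)) = 1.700568

a=37.204 sag=26.064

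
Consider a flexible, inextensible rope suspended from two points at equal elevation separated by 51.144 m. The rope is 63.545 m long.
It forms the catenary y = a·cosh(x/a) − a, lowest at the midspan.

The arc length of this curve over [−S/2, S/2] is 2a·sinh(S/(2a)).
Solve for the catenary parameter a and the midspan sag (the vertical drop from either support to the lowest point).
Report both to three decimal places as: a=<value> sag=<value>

a=21.933 sag=16.675

seed: a₀ = √(S³/(24(L−S))) = √(51.144³/(24·12.401)) = 21.201084
iter 1: u=1.206165  f(a)=+9.340e-01  f'(a)=-1.349e+00  a ← 21.201084 − (+9.340e-01/-1.349e+00) = 21.893352
iter 2: u=1.168026  f(a)=+4.770e-02  f'(a)=-1.215e+00  a ← 21.893352 − (+4.770e-02/-1.215e+00) = 21.932623
iter 3: u=1.165934  f(a)=+1.392e-04  f'(a)=-1.207e+00  a ← 21.932623 − (+1.392e-04/-1.207e+00) = 21.932738
iter 4: u=1.165928  f(a)=+1.193e-09  f'(a)=-1.207e+00  a ← 21.932738 − (+1.193e-09/-1.207e+00) = 21.932738
iter 5: u=1.165928  f(a)=+0.000e+00  f'(a)=-1.207e+00  a ← 21.932738 − (+0.000e+00/-1.207e+00) = 21.932738
converged: |Δa| < 1e-12 after 5 iterations
sag = a·(cosh(S/(2a)) − 1) = 21.932738·(cosh(1.165928) − 1) = 16.674732
T_max/T_min = cosh(S/(2a)) = 1.760267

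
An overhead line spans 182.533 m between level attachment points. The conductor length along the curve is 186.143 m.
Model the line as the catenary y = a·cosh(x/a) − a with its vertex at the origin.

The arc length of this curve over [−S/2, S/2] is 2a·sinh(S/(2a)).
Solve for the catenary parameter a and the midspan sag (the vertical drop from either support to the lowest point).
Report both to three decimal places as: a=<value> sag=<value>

seed: a₀ = √(S³/(24(L−S))) = √(182.533³/(24·3.610)) = 264.943254
iter 1: u=0.344476  f(a)=+2.148e-02  f'(a)=-2.758e-02  a ← 264.943254 − (+2.148e-02/-2.758e-02) = 265.722173
iter 2: u=0.343466  f(a)=+9.509e-05  f'(a)=-2.733e-02  a ← 265.722173 − (+9.509e-05/-2.733e-02) = 265.725652
iter 3: u=0.343461  f(a)=+1.882e-09  f'(a)=-2.733e-02  a ← 265.725652 − (+1.882e-09/-2.733e-02) = 265.725652
iter 4: u=0.343461  f(a)=+2.842e-14  f'(a)=-2.733e-02  a ← 265.725652 − (+2.842e-14/-2.733e-02) = 265.725652
converged: |Δa| < 1e-12 after 4 iterations
sag = a·(cosh(S/(2a)) − 1) = 265.725652·(cosh(0.343461) − 1) = 15.827942
T_max/T_min = cosh(S/(2a)) = 1.059565

a=265.726 sag=15.828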